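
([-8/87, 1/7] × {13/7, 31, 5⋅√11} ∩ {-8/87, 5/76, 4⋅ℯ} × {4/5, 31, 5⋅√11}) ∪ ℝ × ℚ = (ℝ × ℚ) ∪ ({-8/87, 5/76} × {31, 5⋅√11})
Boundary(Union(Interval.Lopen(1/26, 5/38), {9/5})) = {1/26, 5/38, 9/5}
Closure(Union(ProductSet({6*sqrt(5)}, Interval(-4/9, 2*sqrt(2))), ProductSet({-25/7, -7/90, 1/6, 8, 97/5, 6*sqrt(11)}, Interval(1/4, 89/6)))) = Union(ProductSet({6*sqrt(5)}, Interval(-4/9, 2*sqrt(2))), ProductSet({-25/7, -7/90, 1/6, 8, 97/5, 6*sqrt(11)}, Interval(1/4, 89/6)))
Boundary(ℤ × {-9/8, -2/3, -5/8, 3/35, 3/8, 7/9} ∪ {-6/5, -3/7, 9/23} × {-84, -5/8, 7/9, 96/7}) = (ℤ × {-9/8, -2/3, -5/8, 3/35, 3/8, 7/9}) ∪ ({-6/5, -3/7, 9/23} × {-84, -5/8, 7/9, 96/7})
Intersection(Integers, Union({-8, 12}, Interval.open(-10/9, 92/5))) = Union({-8}, Range(-1, 19, 1))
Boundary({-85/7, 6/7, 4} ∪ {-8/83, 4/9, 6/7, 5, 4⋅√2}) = {-85/7, -8/83, 4/9, 6/7, 4, 5, 4⋅√2}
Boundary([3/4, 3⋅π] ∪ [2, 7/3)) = {3/4, 3⋅π}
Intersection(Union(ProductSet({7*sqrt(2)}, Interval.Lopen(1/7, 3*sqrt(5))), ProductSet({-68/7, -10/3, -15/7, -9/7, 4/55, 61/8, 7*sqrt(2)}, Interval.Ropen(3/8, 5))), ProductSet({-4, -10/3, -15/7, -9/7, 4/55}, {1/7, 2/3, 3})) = ProductSet({-10/3, -15/7, -9/7, 4/55}, {2/3, 3})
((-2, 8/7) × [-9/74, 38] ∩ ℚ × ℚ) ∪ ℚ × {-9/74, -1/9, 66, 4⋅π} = (ℚ × {-9/74, -1/9, 66, 4⋅π}) ∪ ((ℚ ∩ (-2, 8/7)) × (ℚ ∩ [-9/74, 38]))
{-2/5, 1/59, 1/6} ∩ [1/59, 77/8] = {1/59, 1/6}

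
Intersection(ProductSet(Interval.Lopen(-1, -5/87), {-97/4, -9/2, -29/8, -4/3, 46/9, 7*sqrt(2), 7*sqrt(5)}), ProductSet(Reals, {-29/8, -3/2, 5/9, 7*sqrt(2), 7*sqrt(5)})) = ProductSet(Interval.Lopen(-1, -5/87), {-29/8, 7*sqrt(2), 7*sqrt(5)})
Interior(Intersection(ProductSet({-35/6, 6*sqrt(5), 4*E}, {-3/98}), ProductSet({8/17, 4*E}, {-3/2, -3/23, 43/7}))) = EmptySet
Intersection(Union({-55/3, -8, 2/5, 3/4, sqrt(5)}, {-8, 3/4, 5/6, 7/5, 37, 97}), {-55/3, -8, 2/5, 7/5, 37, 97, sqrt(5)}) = {-55/3, -8, 2/5, 7/5, 37, 97, sqrt(5)}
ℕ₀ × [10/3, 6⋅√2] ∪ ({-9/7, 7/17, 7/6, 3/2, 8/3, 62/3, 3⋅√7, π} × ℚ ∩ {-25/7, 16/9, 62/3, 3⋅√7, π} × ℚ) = ({62/3, 3⋅√7, π} × ℚ) ∪ (ℕ₀ × [10/3, 6⋅√2])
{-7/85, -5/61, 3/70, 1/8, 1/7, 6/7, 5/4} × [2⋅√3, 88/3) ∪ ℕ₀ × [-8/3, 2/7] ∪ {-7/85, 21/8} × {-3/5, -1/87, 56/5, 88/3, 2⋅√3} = (ℕ₀ × [-8/3, 2/7]) ∪ ({-7/85, 21/8} × {-3/5, -1/87, 56/5, 88/3, 2⋅√3}) ∪ ({-7/85, -5/61, 3/70, 1/8, 1/7, 6/7, 5/4} × [2⋅√3, 88/3))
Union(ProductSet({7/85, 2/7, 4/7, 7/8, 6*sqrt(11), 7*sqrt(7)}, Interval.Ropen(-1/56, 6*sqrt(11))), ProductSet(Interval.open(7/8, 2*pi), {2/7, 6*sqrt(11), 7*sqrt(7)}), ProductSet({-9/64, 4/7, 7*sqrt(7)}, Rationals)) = Union(ProductSet({-9/64, 4/7, 7*sqrt(7)}, Rationals), ProductSet({7/85, 2/7, 4/7, 7/8, 6*sqrt(11), 7*sqrt(7)}, Interval.Ropen(-1/56, 6*sqrt(11))), ProductSet(Interval.open(7/8, 2*pi), {2/7, 6*sqrt(11), 7*sqrt(7)}))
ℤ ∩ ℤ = ℤ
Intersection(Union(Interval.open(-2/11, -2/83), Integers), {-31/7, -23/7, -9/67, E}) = {-9/67}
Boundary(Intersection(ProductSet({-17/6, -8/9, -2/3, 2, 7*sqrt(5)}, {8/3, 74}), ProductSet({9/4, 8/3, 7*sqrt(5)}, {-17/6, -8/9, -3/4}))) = EmptySet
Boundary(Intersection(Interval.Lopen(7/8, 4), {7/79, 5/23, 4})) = {4}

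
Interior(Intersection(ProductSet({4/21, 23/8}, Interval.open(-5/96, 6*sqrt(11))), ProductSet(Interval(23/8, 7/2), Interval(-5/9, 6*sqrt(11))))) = EmptySet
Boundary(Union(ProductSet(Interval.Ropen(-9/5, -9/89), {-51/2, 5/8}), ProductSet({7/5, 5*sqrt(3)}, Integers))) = Union(ProductSet({7/5, 5*sqrt(3)}, Integers), ProductSet(Interval(-9/5, -9/89), {-51/2, 5/8}))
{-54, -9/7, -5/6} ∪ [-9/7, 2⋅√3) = {-54} ∪ [-9/7, 2⋅√3)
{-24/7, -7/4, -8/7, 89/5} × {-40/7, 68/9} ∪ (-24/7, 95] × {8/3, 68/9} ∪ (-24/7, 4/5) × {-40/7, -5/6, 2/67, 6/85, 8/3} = ({-24/7, -7/4, -8/7, 89/5} × {-40/7, 68/9}) ∪ ((-24/7, 95] × {8/3, 68/9}) ∪ ((-24/7, 4/5) × {-40/7, -5/6, 2/67, 6/85, 8/3})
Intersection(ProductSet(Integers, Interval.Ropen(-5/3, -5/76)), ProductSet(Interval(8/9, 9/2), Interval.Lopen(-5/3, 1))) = ProductSet(Range(1, 5, 1), Interval.open(-5/3, -5/76))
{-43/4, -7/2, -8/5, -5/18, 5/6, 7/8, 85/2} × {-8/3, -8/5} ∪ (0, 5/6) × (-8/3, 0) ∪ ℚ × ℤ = (ℚ × ℤ) ∪ ((0, 5/6) × (-8/3, 0)) ∪ ({-43/4, -7/2, -8/5, -5/18, 5/6, 7/8, 85/2} × {-8/3, -8/5})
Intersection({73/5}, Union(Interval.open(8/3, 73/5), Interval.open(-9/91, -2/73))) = EmptySet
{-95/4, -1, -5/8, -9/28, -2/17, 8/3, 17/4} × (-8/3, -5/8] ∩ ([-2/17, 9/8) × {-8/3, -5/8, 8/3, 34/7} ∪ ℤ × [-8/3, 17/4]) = ({-2/17} × {-5/8}) ∪ ({-1} × (-8/3, -5/8])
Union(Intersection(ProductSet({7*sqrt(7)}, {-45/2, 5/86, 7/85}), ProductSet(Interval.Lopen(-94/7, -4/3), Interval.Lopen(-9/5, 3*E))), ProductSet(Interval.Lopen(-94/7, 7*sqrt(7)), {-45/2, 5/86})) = ProductSet(Interval.Lopen(-94/7, 7*sqrt(7)), {-45/2, 5/86})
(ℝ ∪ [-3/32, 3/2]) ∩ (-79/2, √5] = (-79/2, √5]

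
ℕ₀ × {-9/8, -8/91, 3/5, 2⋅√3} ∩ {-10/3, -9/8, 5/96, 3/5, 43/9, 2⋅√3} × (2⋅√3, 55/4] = ∅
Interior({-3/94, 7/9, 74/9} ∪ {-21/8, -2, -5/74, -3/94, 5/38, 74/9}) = ∅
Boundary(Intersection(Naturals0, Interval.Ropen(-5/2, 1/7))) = Range(0, 1, 1)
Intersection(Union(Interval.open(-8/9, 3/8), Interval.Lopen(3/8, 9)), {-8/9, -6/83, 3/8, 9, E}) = {-6/83, 9, E}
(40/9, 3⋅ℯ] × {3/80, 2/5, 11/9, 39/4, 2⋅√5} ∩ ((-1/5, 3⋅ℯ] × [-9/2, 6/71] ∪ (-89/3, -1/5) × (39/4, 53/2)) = (40/9, 3⋅ℯ] × {3/80}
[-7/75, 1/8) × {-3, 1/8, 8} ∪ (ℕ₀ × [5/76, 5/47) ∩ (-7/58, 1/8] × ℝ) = ([-7/75, 1/8) × {-3, 1/8, 8}) ∪ ({0} × [5/76, 5/47))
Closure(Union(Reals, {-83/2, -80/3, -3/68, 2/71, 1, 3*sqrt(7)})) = Reals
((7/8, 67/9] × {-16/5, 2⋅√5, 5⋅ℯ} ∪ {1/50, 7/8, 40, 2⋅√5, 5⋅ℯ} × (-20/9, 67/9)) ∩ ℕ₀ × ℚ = ({1, 2, …, 7} × {-16/5}) ∪ ({40} × (ℚ ∩ (-20/9, 67/9)))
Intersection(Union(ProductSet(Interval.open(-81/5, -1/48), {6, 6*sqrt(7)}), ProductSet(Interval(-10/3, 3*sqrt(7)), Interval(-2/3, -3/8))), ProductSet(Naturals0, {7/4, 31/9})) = EmptySet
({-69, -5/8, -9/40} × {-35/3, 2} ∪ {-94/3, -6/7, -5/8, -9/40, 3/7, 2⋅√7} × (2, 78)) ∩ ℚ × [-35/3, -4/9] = {-69, -5/8, -9/40} × {-35/3}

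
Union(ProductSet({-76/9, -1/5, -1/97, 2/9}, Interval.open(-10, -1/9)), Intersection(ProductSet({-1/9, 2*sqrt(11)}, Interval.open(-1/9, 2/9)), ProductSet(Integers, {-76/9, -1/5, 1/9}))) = ProductSet({-76/9, -1/5, -1/97, 2/9}, Interval.open(-10, -1/9))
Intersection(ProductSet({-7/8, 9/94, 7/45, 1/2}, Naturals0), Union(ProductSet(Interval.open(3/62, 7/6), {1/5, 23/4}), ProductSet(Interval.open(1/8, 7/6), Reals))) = ProductSet({7/45, 1/2}, Naturals0)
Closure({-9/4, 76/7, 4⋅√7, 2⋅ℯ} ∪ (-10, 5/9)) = [-10, 5/9] ∪ {76/7, 4⋅√7, 2⋅ℯ}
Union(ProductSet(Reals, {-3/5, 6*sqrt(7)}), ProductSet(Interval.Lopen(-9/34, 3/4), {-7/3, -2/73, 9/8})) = Union(ProductSet(Interval.Lopen(-9/34, 3/4), {-7/3, -2/73, 9/8}), ProductSet(Reals, {-3/5, 6*sqrt(7)}))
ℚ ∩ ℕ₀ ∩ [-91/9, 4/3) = {0, 1}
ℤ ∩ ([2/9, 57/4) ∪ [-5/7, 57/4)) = {0, 1, …, 14}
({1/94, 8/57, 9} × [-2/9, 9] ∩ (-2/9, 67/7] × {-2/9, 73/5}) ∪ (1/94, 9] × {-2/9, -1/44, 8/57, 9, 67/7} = ({1/94, 8/57, 9} × {-2/9}) ∪ ((1/94, 9] × {-2/9, -1/44, 8/57, 9, 67/7})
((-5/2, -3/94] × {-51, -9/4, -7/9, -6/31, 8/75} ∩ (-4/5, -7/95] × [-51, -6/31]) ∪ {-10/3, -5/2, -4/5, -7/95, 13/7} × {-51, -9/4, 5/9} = ({-10/3, -5/2, -4/5, -7/95, 13/7} × {-51, -9/4, 5/9}) ∪ ((-4/5, -7/95] × {-51, -9/4, -7/9, -6/31})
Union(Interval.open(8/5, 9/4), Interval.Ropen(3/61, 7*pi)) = Interval.Ropen(3/61, 7*pi)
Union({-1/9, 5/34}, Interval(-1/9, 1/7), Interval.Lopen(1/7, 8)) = Interval(-1/9, 8)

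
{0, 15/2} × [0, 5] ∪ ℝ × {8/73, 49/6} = (ℝ × {8/73, 49/6}) ∪ ({0, 15/2} × [0, 5])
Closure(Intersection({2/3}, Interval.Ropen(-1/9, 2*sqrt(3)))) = {2/3}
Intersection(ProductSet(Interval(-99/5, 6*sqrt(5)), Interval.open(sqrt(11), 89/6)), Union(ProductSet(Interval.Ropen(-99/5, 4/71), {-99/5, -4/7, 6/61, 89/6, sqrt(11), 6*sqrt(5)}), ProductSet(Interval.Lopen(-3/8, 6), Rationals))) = Union(ProductSet(Interval.Ropen(-99/5, 4/71), {6*sqrt(5)}), ProductSet(Interval.Lopen(-3/8, 6), Intersection(Interval.open(sqrt(11), 89/6), Rationals)))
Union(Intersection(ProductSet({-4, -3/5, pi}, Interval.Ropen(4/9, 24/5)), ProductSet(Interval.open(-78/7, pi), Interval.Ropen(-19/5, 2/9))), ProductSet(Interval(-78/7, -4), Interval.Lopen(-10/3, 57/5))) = ProductSet(Interval(-78/7, -4), Interval.Lopen(-10/3, 57/5))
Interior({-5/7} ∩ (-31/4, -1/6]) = ∅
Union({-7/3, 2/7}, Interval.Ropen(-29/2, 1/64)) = Union({2/7}, Interval.Ropen(-29/2, 1/64))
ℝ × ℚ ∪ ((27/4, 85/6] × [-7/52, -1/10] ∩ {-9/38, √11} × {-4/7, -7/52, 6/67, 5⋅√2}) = ℝ × ℚ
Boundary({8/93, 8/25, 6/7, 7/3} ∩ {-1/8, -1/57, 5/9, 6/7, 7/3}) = {6/7, 7/3}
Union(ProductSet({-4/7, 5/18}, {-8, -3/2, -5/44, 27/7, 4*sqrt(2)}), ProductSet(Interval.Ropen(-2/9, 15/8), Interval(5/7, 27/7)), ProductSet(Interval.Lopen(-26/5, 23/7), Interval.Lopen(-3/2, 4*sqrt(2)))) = Union(ProductSet({-4/7, 5/18}, {-8, -3/2, -5/44, 27/7, 4*sqrt(2)}), ProductSet(Interval.Lopen(-26/5, 23/7), Interval.Lopen(-3/2, 4*sqrt(2))))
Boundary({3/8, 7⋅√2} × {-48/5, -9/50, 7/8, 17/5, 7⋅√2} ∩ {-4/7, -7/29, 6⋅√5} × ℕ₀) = ∅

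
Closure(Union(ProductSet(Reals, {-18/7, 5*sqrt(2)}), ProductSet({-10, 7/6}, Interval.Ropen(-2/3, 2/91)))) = Union(ProductSet({-10, 7/6}, Interval(-2/3, 2/91)), ProductSet(Reals, {-18/7, 5*sqrt(2)}))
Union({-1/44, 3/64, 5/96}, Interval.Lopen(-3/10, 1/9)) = Interval.Lopen(-3/10, 1/9)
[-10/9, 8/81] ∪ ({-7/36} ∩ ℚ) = [-10/9, 8/81]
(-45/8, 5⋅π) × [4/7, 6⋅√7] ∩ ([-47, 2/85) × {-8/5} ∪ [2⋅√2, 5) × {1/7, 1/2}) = ∅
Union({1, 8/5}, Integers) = Union({8/5}, Integers)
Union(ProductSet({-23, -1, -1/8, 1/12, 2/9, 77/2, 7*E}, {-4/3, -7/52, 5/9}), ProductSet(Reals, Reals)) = ProductSet(Reals, Reals)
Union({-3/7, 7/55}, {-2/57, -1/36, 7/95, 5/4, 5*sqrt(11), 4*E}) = {-3/7, -2/57, -1/36, 7/95, 7/55, 5/4, 5*sqrt(11), 4*E}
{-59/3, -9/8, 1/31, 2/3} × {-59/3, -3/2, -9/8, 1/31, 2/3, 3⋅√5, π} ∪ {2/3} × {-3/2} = {-59/3, -9/8, 1/31, 2/3} × {-59/3, -3/2, -9/8, 1/31, 2/3, 3⋅√5, π}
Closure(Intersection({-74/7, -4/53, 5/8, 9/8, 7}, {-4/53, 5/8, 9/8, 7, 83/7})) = {-4/53, 5/8, 9/8, 7}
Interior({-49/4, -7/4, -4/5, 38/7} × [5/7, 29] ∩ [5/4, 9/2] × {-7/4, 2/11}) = ∅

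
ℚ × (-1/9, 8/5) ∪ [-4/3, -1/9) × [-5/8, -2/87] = (ℚ × (-1/9, 8/5)) ∪ ([-4/3, -1/9) × [-5/8, -2/87])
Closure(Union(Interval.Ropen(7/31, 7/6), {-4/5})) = Union({-4/5}, Interval(7/31, 7/6))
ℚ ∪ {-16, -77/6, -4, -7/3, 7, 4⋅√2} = ℚ ∪ {4⋅√2}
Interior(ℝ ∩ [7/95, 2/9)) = (7/95, 2/9)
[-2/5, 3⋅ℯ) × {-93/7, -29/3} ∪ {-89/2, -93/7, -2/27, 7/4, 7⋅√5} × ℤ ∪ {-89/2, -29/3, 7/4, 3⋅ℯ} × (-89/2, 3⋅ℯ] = ([-2/5, 3⋅ℯ) × {-93/7, -29/3}) ∪ ({-89/2, -93/7, -2/27, 7/4, 7⋅√5} × ℤ) ∪ ({-89/2, -29/3, 7/4, 3⋅ℯ} × (-89/2, 3⋅ℯ])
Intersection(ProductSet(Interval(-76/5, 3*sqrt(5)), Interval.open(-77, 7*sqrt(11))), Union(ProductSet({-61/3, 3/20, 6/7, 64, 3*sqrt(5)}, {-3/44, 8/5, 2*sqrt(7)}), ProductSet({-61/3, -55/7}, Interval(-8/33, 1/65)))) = Union(ProductSet({-55/7}, Interval(-8/33, 1/65)), ProductSet({3/20, 6/7, 3*sqrt(5)}, {-3/44, 8/5, 2*sqrt(7)}))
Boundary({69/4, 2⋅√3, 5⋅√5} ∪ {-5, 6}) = {-5, 6, 69/4, 2⋅√3, 5⋅√5}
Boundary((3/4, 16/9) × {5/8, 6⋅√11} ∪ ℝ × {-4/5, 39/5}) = (ℝ × {-4/5, 39/5}) ∪ ([3/4, 16/9] × {5/8, 6⋅√11})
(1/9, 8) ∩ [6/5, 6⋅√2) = [6/5, 8)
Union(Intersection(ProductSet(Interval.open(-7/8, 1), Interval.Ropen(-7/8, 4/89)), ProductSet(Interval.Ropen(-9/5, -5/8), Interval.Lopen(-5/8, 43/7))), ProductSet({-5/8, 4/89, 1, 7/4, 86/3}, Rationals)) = Union(ProductSet({-5/8, 4/89, 1, 7/4, 86/3}, Rationals), ProductSet(Interval.open(-7/8, -5/8), Interval.open(-5/8, 4/89)))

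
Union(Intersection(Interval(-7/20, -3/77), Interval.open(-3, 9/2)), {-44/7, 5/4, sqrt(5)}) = Union({-44/7, 5/4, sqrt(5)}, Interval(-7/20, -3/77))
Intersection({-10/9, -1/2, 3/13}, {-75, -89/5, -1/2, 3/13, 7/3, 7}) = {-1/2, 3/13}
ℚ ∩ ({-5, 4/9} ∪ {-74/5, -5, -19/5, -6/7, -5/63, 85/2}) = {-74/5, -5, -19/5, -6/7, -5/63, 4/9, 85/2}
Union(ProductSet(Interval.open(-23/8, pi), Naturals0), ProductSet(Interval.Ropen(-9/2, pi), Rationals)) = ProductSet(Interval.Ropen(-9/2, pi), Rationals)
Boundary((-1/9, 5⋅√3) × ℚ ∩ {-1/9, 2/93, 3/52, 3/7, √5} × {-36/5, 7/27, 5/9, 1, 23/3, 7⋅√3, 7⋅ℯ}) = {2/93, 3/52, 3/7, √5} × {-36/5, 7/27, 5/9, 1, 23/3}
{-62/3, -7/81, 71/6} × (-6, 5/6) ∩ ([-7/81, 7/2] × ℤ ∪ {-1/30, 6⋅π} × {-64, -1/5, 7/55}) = {-7/81} × {-5, -4, …, 0}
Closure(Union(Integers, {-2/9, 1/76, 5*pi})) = Union({-2/9, 1/76, 5*pi}, Integers)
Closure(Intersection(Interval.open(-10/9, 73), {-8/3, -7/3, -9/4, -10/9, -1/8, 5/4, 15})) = {-1/8, 5/4, 15}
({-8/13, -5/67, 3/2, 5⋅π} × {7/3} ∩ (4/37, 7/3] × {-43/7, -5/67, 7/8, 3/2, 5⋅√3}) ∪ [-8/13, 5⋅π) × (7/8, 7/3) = [-8/13, 5⋅π) × (7/8, 7/3)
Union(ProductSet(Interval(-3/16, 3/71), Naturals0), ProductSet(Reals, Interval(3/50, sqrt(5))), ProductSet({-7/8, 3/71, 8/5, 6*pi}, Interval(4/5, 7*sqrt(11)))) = Union(ProductSet({-7/8, 3/71, 8/5, 6*pi}, Interval(4/5, 7*sqrt(11))), ProductSet(Interval(-3/16, 3/71), Naturals0), ProductSet(Reals, Interval(3/50, sqrt(5))))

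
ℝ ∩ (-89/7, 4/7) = (-89/7, 4/7)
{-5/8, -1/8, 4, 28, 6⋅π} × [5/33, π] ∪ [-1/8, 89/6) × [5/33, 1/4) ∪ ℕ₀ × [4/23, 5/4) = (ℕ₀ × [4/23, 5/4)) ∪ ([-1/8, 89/6) × [5/33, 1/4)) ∪ ({-5/8, -1/8, 4, 28, 6⋅π} × [5/33, π])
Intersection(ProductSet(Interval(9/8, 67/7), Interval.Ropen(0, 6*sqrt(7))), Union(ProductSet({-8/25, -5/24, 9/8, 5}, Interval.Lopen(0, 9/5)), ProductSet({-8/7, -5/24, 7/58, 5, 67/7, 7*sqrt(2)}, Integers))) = Union(ProductSet({9/8, 5}, Interval.Lopen(0, 9/5)), ProductSet({5, 67/7}, Range(0, 16, 1)))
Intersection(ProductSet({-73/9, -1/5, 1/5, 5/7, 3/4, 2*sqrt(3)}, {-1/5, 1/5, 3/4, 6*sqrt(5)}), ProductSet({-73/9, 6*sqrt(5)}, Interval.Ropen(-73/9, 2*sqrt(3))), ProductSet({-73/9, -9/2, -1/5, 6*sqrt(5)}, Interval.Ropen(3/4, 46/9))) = ProductSet({-73/9}, {3/4})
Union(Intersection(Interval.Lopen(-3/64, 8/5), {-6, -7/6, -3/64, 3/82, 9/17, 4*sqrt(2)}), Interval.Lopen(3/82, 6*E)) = Interval(3/82, 6*E)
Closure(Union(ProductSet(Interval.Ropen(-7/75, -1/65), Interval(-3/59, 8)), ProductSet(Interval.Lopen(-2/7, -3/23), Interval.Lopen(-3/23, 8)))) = Union(ProductSet({-2/7, -3/23}, Interval(-3/23, 8)), ProductSet(Interval(-2/7, -3/23), {-3/23, 8}), ProductSet(Interval.Lopen(-2/7, -3/23), Interval.Lopen(-3/23, 8)), ProductSet(Interval(-7/75, -1/65), Interval(-3/59, 8)))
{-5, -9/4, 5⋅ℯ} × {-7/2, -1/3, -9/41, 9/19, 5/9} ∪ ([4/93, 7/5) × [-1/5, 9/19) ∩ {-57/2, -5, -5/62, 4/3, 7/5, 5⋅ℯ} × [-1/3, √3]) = ({4/3} × [-1/5, 9/19)) ∪ ({-5, -9/4, 5⋅ℯ} × {-7/2, -1/3, -9/41, 9/19, 5/9})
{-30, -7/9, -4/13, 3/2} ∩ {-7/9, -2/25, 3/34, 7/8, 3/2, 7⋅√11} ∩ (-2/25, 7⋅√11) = {3/2}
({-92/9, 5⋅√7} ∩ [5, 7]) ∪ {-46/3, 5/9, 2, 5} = {-46/3, 5/9, 2, 5}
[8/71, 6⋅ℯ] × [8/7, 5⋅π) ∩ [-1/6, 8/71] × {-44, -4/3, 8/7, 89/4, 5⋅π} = {8/71} × {8/7}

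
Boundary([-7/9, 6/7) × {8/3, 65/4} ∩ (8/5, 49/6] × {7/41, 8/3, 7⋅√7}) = ∅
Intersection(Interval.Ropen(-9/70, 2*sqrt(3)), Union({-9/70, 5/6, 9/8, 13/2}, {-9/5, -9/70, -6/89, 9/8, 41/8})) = {-9/70, -6/89, 5/6, 9/8}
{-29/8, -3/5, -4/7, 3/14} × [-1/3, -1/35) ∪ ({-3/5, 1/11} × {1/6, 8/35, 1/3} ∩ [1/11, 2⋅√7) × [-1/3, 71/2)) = ({1/11} × {1/6, 8/35, 1/3}) ∪ ({-29/8, -3/5, -4/7, 3/14} × [-1/3, -1/35))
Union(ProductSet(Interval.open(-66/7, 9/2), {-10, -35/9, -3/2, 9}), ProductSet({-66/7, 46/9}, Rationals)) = Union(ProductSet({-66/7, 46/9}, Rationals), ProductSet(Interval.open(-66/7, 9/2), {-10, -35/9, -3/2, 9}))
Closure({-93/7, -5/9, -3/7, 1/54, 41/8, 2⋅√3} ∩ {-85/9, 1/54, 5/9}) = {1/54}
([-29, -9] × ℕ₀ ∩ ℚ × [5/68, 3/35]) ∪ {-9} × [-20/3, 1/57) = {-9} × [-20/3, 1/57)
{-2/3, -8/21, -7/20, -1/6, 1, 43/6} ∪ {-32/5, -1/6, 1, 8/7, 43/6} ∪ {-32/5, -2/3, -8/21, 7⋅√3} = {-32/5, -2/3, -8/21, -7/20, -1/6, 1, 8/7, 43/6, 7⋅√3}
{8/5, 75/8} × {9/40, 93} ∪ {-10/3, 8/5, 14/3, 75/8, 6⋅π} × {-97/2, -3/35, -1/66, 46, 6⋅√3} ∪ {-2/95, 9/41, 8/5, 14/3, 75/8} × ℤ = ({8/5, 75/8} × {9/40, 93}) ∪ ({-2/95, 9/41, 8/5, 14/3, 75/8} × ℤ) ∪ ({-10/3, 8/5, 14/3, 75/8, 6⋅π} × {-97/2, -3/35, -1/66, 46, 6⋅√3})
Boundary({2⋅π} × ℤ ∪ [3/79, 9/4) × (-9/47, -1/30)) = ({2⋅π} × ℤ) ∪ ({3/79, 9/4} × [-9/47, -1/30]) ∪ ([3/79, 9/4] × {-9/47, -1/30})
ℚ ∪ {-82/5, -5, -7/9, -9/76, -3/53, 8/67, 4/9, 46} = ℚ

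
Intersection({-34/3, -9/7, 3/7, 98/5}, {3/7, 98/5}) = {3/7, 98/5}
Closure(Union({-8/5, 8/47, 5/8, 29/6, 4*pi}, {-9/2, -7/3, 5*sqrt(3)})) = {-9/2, -7/3, -8/5, 8/47, 5/8, 29/6, 5*sqrt(3), 4*pi}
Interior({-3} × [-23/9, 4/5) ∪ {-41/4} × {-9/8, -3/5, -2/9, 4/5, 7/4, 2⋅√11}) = ∅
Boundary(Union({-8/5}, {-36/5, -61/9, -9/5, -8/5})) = {-36/5, -61/9, -9/5, -8/5}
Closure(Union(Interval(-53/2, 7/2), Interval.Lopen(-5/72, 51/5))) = Interval(-53/2, 51/5)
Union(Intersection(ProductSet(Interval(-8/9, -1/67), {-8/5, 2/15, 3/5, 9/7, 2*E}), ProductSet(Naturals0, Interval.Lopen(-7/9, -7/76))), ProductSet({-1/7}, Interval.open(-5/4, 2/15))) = ProductSet({-1/7}, Interval.open(-5/4, 2/15))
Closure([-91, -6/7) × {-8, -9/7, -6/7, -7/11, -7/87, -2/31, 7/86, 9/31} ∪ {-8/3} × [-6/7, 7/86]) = ({-8/3} × [-6/7, 7/86]) ∪ ([-91, -6/7] × {-8, -9/7, -6/7, -7/11, -7/87, -2/31, 7/86, 9/31})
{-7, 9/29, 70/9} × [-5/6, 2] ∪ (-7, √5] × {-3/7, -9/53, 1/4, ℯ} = ({-7, 9/29, 70/9} × [-5/6, 2]) ∪ ((-7, √5] × {-3/7, -9/53, 1/4, ℯ})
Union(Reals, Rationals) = Reals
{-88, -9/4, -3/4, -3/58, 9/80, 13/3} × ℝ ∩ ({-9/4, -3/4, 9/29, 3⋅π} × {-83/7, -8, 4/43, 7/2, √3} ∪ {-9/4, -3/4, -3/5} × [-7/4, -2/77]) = {-9/4, -3/4} × ({-83/7, -8, 4/43, 7/2, √3} ∪ [-7/4, -2/77])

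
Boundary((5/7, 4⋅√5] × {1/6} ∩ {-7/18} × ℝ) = ∅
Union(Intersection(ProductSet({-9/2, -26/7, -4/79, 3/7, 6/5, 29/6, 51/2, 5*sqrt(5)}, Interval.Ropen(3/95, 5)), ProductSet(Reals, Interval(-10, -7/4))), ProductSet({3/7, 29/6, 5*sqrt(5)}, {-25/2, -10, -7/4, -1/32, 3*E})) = ProductSet({3/7, 29/6, 5*sqrt(5)}, {-25/2, -10, -7/4, -1/32, 3*E})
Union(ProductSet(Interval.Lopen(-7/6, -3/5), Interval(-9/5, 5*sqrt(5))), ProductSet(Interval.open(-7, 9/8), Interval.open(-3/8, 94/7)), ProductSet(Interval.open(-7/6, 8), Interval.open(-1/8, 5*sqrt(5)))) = Union(ProductSet(Interval.open(-7, 9/8), Interval.open(-3/8, 94/7)), ProductSet(Interval.Lopen(-7/6, -3/5), Interval(-9/5, 5*sqrt(5))), ProductSet(Interval.open(-7/6, 8), Interval.open(-1/8, 5*sqrt(5))))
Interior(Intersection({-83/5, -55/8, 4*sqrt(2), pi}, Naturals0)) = EmptySet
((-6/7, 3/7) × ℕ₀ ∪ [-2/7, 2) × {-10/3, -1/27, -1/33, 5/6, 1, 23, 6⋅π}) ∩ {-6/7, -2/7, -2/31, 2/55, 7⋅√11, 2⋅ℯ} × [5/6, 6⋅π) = {-2/7, -2/31, 2/55} × ({5/6} ∪ {1, 2, …, 18})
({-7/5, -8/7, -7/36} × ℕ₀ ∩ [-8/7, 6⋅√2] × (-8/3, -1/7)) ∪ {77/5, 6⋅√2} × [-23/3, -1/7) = {77/5, 6⋅√2} × [-23/3, -1/7)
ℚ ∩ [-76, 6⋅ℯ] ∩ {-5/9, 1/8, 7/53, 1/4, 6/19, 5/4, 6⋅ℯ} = {-5/9, 1/8, 7/53, 1/4, 6/19, 5/4}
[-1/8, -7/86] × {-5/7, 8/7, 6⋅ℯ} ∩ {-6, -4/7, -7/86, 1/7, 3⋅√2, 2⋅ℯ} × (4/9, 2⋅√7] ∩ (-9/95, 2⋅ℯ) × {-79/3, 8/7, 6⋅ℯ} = {-7/86} × {8/7}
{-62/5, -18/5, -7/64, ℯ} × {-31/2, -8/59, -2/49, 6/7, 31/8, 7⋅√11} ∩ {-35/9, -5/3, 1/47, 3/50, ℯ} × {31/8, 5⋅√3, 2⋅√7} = {ℯ} × {31/8}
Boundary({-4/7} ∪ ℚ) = ℝ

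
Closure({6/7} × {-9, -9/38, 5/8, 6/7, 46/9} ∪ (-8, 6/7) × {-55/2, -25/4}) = ({6/7} × {-9, -9/38, 5/8, 6/7, 46/9}) ∪ ([-8, 6/7] × {-55/2, -25/4})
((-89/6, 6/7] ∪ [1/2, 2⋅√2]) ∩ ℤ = {-14, -13, …, 2}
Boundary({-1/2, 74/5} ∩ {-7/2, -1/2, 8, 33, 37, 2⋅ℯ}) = {-1/2}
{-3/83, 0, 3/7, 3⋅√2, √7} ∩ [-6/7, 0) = {-3/83}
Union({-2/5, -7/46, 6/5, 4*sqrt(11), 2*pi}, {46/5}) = {-2/5, -7/46, 6/5, 46/5, 4*sqrt(11), 2*pi}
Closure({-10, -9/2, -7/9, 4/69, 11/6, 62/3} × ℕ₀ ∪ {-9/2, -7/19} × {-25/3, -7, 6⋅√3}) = ({-10, -9/2, -7/9, 4/69, 11/6, 62/3} × ℕ₀) ∪ ({-9/2, -7/19} × {-25/3, -7, 6⋅√3})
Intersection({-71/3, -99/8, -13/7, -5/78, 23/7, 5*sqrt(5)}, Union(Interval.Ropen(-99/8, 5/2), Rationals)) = {-71/3, -99/8, -13/7, -5/78, 23/7}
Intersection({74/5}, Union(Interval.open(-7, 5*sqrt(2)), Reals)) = {74/5}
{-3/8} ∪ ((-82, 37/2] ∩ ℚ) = ℚ ∩ (-82, 37/2]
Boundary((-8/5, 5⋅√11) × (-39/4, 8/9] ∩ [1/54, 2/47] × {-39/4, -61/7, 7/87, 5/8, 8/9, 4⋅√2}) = [1/54, 2/47] × {-61/7, 7/87, 5/8, 8/9}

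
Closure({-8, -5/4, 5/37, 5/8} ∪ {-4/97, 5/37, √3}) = {-8, -5/4, -4/97, 5/37, 5/8, √3}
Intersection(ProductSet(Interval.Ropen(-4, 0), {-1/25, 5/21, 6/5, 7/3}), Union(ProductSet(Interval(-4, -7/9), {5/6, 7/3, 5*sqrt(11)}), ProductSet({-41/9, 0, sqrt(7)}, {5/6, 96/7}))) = ProductSet(Interval(-4, -7/9), {7/3})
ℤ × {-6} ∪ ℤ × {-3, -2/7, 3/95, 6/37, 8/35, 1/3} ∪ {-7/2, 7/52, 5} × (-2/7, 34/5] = ({-7/2, 7/52, 5} × (-2/7, 34/5]) ∪ (ℤ × {-6, -3, -2/7, 3/95, 6/37, 8/35, 1/3})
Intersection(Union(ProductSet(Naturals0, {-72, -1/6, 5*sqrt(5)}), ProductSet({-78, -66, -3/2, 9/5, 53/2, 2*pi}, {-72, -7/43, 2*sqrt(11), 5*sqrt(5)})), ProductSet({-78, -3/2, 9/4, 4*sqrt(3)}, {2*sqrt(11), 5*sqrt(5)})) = ProductSet({-78, -3/2}, {2*sqrt(11), 5*sqrt(5)})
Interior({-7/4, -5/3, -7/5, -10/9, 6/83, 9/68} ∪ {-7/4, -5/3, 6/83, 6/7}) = ∅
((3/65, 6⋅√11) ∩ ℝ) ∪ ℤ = ℤ ∪ (3/65, 6⋅√11)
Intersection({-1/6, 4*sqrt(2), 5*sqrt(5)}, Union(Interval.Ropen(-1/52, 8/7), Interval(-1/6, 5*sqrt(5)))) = {-1/6, 4*sqrt(2), 5*sqrt(5)}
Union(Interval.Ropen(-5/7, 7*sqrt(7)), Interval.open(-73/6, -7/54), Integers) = Union(Integers, Interval.open(-73/6, 7*sqrt(7)))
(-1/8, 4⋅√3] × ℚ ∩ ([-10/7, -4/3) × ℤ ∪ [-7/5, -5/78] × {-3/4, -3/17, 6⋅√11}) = (-1/8, -5/78] × {-3/4, -3/17}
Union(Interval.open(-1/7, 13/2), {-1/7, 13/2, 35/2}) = Union({35/2}, Interval(-1/7, 13/2))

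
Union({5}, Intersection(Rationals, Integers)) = Integers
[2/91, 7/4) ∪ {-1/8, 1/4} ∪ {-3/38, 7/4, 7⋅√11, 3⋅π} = {-1/8, -3/38, 7⋅√11, 3⋅π} ∪ [2/91, 7/4]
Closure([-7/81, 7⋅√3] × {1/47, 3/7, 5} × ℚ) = [-7/81, 7⋅√3] × {1/47, 3/7, 5} × ℝ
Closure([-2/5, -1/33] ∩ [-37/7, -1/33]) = [-2/5, -1/33]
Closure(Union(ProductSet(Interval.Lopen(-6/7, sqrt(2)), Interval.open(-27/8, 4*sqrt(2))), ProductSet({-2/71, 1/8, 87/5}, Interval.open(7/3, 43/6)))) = Union(ProductSet({87/5}, Interval(7/3, 43/6)), ProductSet({-6/7, sqrt(2)}, Interval(-27/8, 4*sqrt(2))), ProductSet({-2/71, 1/8, 87/5}, Interval.Lopen(7/3, 43/6)), ProductSet(Interval(-6/7, sqrt(2)), {-27/8, 4*sqrt(2)}), ProductSet(Interval.Lopen(-6/7, sqrt(2)), Interval.open(-27/8, 4*sqrt(2))))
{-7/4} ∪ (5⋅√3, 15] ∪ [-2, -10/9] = [-2, -10/9] ∪ (5⋅√3, 15]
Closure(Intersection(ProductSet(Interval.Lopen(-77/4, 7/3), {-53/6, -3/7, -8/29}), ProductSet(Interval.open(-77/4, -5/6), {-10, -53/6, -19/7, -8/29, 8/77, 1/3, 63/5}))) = ProductSet(Interval(-77/4, -5/6), {-53/6, -8/29})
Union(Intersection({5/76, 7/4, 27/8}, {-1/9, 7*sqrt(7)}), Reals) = Reals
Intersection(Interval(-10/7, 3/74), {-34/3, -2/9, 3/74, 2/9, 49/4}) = {-2/9, 3/74}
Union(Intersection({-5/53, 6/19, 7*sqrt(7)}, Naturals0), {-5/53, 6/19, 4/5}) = {-5/53, 6/19, 4/5}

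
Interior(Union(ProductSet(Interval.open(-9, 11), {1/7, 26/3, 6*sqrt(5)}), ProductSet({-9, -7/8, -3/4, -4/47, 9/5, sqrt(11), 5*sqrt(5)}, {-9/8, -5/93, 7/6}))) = EmptySet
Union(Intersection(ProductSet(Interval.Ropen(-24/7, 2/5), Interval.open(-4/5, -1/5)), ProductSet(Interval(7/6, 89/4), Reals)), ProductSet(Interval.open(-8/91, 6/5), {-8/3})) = ProductSet(Interval.open(-8/91, 6/5), {-8/3})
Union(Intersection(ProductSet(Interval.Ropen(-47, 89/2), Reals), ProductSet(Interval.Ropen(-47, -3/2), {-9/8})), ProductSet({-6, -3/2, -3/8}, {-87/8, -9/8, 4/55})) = Union(ProductSet({-6, -3/2, -3/8}, {-87/8, -9/8, 4/55}), ProductSet(Interval.Ropen(-47, -3/2), {-9/8}))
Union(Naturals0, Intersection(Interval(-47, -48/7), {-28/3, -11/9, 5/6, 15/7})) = Union({-28/3}, Naturals0)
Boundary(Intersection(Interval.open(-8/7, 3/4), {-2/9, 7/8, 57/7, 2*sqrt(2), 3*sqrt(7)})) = {-2/9}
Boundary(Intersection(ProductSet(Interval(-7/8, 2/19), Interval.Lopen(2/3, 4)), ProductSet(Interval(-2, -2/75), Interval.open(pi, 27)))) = Union(ProductSet({-7/8, -2/75}, Interval(pi, 4)), ProductSet(Interval(-7/8, -2/75), {4, pi}))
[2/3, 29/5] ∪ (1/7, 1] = (1/7, 29/5]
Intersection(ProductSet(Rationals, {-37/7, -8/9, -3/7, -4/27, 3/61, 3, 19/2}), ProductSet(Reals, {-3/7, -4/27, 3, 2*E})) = ProductSet(Rationals, {-3/7, -4/27, 3})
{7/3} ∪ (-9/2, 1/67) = (-9/2, 1/67) ∪ {7/3}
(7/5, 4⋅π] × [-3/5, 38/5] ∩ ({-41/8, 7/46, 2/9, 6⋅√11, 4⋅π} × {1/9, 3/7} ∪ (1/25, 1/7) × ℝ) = {4⋅π} × {1/9, 3/7}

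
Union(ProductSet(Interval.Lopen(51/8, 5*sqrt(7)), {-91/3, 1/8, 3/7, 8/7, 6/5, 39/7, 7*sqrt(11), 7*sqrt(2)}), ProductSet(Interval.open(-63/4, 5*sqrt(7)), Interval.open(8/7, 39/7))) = Union(ProductSet(Interval.open(-63/4, 5*sqrt(7)), Interval.open(8/7, 39/7)), ProductSet(Interval.Lopen(51/8, 5*sqrt(7)), {-91/3, 1/8, 3/7, 8/7, 6/5, 39/7, 7*sqrt(11), 7*sqrt(2)}))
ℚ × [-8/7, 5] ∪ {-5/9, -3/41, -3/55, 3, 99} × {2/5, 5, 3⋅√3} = (ℚ × [-8/7, 5]) ∪ ({-5/9, -3/41, -3/55, 3, 99} × {2/5, 5, 3⋅√3})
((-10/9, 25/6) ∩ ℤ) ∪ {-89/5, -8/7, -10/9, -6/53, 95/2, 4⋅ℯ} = {-89/5, -8/7, -10/9, -6/53, 95/2, 4⋅ℯ} ∪ {-1, 0, …, 4}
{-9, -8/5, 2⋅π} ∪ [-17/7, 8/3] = {-9, 2⋅π} ∪ [-17/7, 8/3]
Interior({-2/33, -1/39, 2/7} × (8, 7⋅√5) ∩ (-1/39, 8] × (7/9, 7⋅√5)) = ∅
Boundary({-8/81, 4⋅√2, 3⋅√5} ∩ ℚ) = {-8/81}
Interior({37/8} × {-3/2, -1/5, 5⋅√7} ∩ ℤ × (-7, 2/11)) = ∅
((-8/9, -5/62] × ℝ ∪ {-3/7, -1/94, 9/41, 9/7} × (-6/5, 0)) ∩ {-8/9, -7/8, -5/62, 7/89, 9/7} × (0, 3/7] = {-7/8, -5/62} × (0, 3/7]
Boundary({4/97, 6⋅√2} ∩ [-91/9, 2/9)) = {4/97}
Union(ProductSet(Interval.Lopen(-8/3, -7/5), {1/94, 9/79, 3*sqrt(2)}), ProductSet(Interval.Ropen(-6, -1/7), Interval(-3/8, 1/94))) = Union(ProductSet(Interval.Ropen(-6, -1/7), Interval(-3/8, 1/94)), ProductSet(Interval.Lopen(-8/3, -7/5), {1/94, 9/79, 3*sqrt(2)}))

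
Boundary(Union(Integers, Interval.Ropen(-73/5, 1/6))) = Union(Complement(Integers, Interval.open(-73/5, 1/6)), {-73/5, 1/6})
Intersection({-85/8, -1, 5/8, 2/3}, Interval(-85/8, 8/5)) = {-85/8, -1, 5/8, 2/3}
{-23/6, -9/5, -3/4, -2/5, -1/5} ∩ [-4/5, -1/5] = {-3/4, -2/5, -1/5}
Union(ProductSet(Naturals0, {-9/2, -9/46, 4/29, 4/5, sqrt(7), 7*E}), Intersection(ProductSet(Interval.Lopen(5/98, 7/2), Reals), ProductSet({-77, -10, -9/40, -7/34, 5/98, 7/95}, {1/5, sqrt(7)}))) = Union(ProductSet({7/95}, {1/5, sqrt(7)}), ProductSet(Naturals0, {-9/2, -9/46, 4/29, 4/5, sqrt(7), 7*E}))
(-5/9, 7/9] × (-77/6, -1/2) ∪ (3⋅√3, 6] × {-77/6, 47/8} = ((-5/9, 7/9] × (-77/6, -1/2)) ∪ ((3⋅√3, 6] × {-77/6, 47/8})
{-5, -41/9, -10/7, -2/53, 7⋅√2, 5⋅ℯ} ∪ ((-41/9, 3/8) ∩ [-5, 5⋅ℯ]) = {-5, 7⋅√2, 5⋅ℯ} ∪ [-41/9, 3/8)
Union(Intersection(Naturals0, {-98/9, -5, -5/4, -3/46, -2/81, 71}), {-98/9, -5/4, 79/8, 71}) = {-98/9, -5/4, 79/8, 71}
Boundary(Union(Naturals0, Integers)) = Integers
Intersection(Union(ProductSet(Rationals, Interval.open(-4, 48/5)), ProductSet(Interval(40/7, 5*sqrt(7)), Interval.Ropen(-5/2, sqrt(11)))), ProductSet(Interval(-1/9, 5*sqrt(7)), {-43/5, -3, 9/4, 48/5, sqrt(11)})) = Union(ProductSet(Intersection(Interval(-1/9, 5*sqrt(7)), Rationals), {-3, 9/4, sqrt(11)}), ProductSet(Interval(40/7, 5*sqrt(7)), {9/4}))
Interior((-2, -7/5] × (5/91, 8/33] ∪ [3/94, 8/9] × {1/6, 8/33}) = (-2, -7/5) × (5/91, 8/33)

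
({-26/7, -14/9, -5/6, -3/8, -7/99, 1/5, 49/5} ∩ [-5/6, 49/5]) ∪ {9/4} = {-5/6, -3/8, -7/99, 1/5, 9/4, 49/5}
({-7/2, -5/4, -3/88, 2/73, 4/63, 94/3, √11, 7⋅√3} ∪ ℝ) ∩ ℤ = ℤ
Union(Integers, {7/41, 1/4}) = Union({7/41, 1/4}, Integers)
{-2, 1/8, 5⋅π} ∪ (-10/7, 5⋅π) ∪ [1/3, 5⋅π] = {-2} ∪ (-10/7, 5⋅π]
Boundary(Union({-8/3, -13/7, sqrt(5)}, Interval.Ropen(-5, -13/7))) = {-5, -13/7, sqrt(5)}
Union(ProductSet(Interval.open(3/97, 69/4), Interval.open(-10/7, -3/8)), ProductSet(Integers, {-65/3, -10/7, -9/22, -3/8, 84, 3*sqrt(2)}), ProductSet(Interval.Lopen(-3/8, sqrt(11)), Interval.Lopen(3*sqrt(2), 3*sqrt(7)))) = Union(ProductSet(Integers, {-65/3, -10/7, -9/22, -3/8, 84, 3*sqrt(2)}), ProductSet(Interval.Lopen(-3/8, sqrt(11)), Interval.Lopen(3*sqrt(2), 3*sqrt(7))), ProductSet(Interval.open(3/97, 69/4), Interval.open(-10/7, -3/8)))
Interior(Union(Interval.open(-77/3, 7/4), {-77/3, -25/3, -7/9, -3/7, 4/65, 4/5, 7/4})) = Interval.open(-77/3, 7/4)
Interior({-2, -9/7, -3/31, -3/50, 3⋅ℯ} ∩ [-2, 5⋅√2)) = ∅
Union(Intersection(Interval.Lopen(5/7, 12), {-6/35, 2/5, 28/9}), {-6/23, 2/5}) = {-6/23, 2/5, 28/9}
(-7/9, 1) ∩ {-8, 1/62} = {1/62}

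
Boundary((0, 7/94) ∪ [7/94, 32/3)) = {0, 32/3}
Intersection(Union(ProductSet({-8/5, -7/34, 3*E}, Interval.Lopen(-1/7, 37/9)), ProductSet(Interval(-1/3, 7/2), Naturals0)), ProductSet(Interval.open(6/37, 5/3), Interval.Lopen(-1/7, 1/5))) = ProductSet(Interval.open(6/37, 5/3), Range(0, 1, 1))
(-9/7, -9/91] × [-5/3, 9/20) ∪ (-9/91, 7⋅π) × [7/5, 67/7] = ((-9/7, -9/91] × [-5/3, 9/20)) ∪ ((-9/91, 7⋅π) × [7/5, 67/7])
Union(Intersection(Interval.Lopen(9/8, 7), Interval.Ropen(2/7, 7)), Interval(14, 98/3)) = Union(Interval.open(9/8, 7), Interval(14, 98/3))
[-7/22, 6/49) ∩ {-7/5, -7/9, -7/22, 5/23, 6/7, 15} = {-7/22}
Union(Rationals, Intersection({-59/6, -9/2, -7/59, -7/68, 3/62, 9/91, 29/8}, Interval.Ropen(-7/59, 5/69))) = Rationals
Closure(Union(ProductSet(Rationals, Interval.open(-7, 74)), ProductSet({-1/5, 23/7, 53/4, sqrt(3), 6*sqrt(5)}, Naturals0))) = Union(ProductSet({-1/5, 23/7, 53/4, sqrt(3), 6*sqrt(5)}, Naturals0), ProductSet(Reals, Interval(-7, 74)))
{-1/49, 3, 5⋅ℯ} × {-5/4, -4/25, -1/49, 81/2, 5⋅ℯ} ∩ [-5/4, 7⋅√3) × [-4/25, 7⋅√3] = {-1/49, 3} × {-4/25, -1/49}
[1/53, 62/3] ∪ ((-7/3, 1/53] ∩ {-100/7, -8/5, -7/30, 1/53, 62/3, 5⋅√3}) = {-8/5, -7/30} ∪ [1/53, 62/3]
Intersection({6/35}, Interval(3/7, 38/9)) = EmptySet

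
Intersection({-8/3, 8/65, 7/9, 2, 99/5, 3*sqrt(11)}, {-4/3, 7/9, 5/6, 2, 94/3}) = {7/9, 2}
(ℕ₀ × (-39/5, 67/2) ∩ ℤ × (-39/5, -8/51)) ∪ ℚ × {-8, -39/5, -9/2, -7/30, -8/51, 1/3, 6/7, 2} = (ℕ₀ × (-39/5, -8/51)) ∪ (ℚ × {-8, -39/5, -9/2, -7/30, -8/51, 1/3, 6/7, 2})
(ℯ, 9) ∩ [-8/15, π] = (ℯ, π]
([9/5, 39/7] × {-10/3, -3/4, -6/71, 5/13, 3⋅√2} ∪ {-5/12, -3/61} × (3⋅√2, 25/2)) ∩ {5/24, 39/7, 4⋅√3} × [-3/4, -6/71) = {39/7} × {-3/4}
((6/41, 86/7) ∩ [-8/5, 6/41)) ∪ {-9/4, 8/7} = {-9/4, 8/7}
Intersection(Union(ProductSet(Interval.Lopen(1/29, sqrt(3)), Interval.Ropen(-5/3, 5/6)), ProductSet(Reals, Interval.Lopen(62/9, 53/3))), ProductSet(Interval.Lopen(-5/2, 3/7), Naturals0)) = Union(ProductSet(Interval.Lopen(-5/2, 3/7), Range(7, 18, 1)), ProductSet(Interval.Lopen(1/29, 3/7), Range(0, 1, 1)))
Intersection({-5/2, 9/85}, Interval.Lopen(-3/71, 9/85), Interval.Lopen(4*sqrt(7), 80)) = EmptySet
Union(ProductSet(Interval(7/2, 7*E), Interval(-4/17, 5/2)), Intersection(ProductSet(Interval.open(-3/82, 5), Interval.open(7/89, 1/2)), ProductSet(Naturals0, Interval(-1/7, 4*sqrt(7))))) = Union(ProductSet(Interval(7/2, 7*E), Interval(-4/17, 5/2)), ProductSet(Range(0, 5, 1), Interval.open(7/89, 1/2)))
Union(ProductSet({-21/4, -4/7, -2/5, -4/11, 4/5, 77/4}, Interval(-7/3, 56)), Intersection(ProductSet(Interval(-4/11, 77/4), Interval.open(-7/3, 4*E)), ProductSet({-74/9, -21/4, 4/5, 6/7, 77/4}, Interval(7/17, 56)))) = Union(ProductSet({4/5, 6/7, 77/4}, Interval.Ropen(7/17, 4*E)), ProductSet({-21/4, -4/7, -2/5, -4/11, 4/5, 77/4}, Interval(-7/3, 56)))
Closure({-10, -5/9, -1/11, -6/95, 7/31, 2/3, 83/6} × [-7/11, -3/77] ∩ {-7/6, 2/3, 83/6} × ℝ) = {2/3, 83/6} × [-7/11, -3/77]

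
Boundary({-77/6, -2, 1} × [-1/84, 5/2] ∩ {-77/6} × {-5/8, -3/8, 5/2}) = {-77/6} × {5/2}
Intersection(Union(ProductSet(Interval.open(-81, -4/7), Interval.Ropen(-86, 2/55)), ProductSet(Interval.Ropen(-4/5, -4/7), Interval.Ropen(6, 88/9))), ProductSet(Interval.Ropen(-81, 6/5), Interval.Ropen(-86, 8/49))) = ProductSet(Interval.open(-81, -4/7), Interval.Ropen(-86, 2/55))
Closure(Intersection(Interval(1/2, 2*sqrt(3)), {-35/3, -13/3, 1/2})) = {1/2}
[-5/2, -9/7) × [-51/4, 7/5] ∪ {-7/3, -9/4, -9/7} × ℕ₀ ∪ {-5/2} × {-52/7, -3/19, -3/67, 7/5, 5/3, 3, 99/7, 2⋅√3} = ({-7/3, -9/4, -9/7} × ℕ₀) ∪ ([-5/2, -9/7) × [-51/4, 7/5]) ∪ ({-5/2} × {-52/7, -3/19, -3/67, 7/5, 5/3, 3, 99/7, 2⋅√3})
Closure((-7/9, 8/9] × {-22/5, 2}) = [-7/9, 8/9] × {-22/5, 2}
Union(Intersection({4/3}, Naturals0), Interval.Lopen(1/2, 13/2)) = Interval.Lopen(1/2, 13/2)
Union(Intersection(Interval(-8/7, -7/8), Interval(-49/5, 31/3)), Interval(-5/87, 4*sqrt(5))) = Union(Interval(-8/7, -7/8), Interval(-5/87, 4*sqrt(5)))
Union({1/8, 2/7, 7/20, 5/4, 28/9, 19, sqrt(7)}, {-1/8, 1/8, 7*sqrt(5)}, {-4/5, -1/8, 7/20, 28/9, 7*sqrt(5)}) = {-4/5, -1/8, 1/8, 2/7, 7/20, 5/4, 28/9, 19, 7*sqrt(5), sqrt(7)}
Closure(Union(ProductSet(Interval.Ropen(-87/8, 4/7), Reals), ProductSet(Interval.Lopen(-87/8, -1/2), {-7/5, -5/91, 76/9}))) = ProductSet(Interval(-87/8, 4/7), Reals)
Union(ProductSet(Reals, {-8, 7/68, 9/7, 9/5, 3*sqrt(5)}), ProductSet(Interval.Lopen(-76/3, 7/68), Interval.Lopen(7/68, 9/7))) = Union(ProductSet(Interval.Lopen(-76/3, 7/68), Interval.Lopen(7/68, 9/7)), ProductSet(Reals, {-8, 7/68, 9/7, 9/5, 3*sqrt(5)}))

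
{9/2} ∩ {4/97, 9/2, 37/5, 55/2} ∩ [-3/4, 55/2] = {9/2}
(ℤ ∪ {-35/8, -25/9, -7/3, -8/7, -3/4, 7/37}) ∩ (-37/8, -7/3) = {-35/8, -25/9} ∪ {-4, -3}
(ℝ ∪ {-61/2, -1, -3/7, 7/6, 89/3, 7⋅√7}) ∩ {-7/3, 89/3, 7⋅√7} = {-7/3, 89/3, 7⋅√7}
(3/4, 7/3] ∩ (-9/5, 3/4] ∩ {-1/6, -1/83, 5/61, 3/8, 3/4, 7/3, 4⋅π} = ∅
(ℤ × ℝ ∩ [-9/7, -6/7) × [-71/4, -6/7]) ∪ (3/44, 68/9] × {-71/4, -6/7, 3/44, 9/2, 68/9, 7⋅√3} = ({-1} × [-71/4, -6/7]) ∪ ((3/44, 68/9] × {-71/4, -6/7, 3/44, 9/2, 68/9, 7⋅√3})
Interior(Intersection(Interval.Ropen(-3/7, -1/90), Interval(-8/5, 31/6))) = Interval.open(-3/7, -1/90)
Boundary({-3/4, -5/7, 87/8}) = {-3/4, -5/7, 87/8}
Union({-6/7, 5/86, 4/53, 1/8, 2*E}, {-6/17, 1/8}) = {-6/7, -6/17, 5/86, 4/53, 1/8, 2*E}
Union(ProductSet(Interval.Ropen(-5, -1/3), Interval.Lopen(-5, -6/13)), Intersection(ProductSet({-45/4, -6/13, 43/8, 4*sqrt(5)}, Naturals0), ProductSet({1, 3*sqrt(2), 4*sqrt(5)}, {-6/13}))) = ProductSet(Interval.Ropen(-5, -1/3), Interval.Lopen(-5, -6/13))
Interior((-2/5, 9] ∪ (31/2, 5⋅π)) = (-2/5, 9) ∪ (31/2, 5⋅π)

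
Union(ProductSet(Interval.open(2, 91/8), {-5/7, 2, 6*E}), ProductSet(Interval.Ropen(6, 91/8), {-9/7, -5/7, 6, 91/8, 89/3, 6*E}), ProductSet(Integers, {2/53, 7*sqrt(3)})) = Union(ProductSet(Integers, {2/53, 7*sqrt(3)}), ProductSet(Interval.open(2, 91/8), {-5/7, 2, 6*E}), ProductSet(Interval.Ropen(6, 91/8), {-9/7, -5/7, 6, 91/8, 89/3, 6*E}))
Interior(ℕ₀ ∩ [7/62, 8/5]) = ∅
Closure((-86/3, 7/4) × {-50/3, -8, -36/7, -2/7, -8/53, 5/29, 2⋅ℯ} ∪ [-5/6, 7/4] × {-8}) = [-86/3, 7/4] × {-50/3, -8, -36/7, -2/7, -8/53, 5/29, 2⋅ℯ}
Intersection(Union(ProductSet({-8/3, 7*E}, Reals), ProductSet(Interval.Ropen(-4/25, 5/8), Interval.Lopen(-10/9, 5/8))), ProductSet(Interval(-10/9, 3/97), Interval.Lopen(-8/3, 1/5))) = ProductSet(Interval(-4/25, 3/97), Interval.Lopen(-10/9, 1/5))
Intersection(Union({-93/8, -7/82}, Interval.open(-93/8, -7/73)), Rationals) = Union({-7/82}, Intersection(Interval.Ropen(-93/8, -7/73), Rationals))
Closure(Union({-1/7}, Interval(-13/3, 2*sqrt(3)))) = Interval(-13/3, 2*sqrt(3))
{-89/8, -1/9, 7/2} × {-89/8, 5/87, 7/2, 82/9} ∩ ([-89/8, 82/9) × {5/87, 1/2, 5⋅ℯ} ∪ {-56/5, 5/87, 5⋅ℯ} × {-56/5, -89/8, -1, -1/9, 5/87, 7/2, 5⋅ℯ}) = {-89/8, -1/9, 7/2} × {5/87}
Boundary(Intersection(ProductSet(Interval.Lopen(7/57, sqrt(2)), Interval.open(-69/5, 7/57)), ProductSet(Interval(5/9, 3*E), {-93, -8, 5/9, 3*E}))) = ProductSet(Interval(5/9, sqrt(2)), {-8})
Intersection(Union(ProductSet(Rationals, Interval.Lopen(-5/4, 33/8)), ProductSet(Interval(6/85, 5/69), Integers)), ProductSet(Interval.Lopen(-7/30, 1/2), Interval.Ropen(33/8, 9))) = Union(ProductSet(Intersection(Interval.Lopen(-7/30, 1/2), Rationals), {33/8}), ProductSet(Interval(6/85, 5/69), Range(5, 9, 1)))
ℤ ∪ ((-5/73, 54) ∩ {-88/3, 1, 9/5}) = ℤ ∪ {9/5}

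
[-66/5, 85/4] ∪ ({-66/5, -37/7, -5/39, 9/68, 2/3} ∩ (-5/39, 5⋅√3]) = [-66/5, 85/4]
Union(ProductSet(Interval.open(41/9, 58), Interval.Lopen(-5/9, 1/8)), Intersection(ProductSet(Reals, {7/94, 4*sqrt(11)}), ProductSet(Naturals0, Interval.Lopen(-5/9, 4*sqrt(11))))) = Union(ProductSet(Interval.open(41/9, 58), Interval.Lopen(-5/9, 1/8)), ProductSet(Naturals0, {7/94, 4*sqrt(11)}))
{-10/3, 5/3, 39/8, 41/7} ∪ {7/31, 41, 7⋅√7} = {-10/3, 7/31, 5/3, 39/8, 41/7, 41, 7⋅√7}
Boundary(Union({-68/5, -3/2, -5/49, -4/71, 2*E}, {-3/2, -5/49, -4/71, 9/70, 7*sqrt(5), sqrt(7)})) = {-68/5, -3/2, -5/49, -4/71, 9/70, 7*sqrt(5), sqrt(7), 2*E}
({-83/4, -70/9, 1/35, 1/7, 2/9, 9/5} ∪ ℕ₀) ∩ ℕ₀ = ℕ₀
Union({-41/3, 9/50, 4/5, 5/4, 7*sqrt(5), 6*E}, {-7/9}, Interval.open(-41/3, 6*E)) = Interval(-41/3, 6*E)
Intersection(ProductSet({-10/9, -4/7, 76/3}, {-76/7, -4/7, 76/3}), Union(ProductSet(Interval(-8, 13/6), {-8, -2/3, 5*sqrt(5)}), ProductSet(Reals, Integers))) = EmptySet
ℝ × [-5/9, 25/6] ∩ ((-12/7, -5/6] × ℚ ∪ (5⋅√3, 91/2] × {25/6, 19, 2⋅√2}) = ((-12/7, -5/6] × (ℚ ∩ [-5/9, 25/6])) ∪ ((5⋅√3, 91/2] × {25/6, 2⋅√2})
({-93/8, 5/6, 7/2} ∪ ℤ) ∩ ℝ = ℤ ∪ {-93/8, 5/6, 7/2}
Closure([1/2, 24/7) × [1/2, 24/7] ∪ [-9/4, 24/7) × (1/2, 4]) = ({-9/4, 24/7} × [1/2, 4]) ∪ ([-9/4, 24/7] × {1/2, 4}) ∪ ([-9/4, 24/7) × (1/2, 4]) ∪ ([1/2, 24/7) × [1/2, 24/7])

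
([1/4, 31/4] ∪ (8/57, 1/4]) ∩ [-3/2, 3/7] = (8/57, 3/7]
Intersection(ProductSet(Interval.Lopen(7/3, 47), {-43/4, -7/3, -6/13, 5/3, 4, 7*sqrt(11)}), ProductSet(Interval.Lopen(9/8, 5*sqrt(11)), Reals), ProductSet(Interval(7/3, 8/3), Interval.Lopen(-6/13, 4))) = ProductSet(Interval.Lopen(7/3, 8/3), {5/3, 4})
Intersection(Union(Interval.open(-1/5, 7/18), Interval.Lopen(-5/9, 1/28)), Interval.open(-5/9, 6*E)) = Interval.open(-5/9, 7/18)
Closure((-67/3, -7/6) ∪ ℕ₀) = [-67/3, -7/6] ∪ ℕ₀ ∪ (ℕ₀ \ (-67/3, -7/6))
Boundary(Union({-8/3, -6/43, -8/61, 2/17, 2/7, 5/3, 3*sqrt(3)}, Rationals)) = Reals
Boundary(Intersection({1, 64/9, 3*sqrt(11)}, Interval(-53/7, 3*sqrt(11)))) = {1, 64/9, 3*sqrt(11)}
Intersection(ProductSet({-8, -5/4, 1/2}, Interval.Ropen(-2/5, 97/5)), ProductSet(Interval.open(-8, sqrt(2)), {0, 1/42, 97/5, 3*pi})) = ProductSet({-5/4, 1/2}, {0, 1/42, 3*pi})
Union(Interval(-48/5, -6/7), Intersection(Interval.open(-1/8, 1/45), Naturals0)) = Union(Interval(-48/5, -6/7), Range(0, 1, 1))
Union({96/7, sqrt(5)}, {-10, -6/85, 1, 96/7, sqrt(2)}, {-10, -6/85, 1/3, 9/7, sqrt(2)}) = {-10, -6/85, 1/3, 1, 9/7, 96/7, sqrt(2), sqrt(5)}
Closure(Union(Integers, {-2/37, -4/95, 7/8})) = Union({-2/37, -4/95, 7/8}, Integers)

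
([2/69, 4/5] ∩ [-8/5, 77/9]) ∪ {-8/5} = {-8/5} ∪ [2/69, 4/5]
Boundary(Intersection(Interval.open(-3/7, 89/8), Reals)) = {-3/7, 89/8}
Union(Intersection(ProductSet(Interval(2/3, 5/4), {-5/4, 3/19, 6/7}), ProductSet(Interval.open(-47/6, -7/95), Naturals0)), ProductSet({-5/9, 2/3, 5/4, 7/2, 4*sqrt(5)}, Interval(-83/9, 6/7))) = ProductSet({-5/9, 2/3, 5/4, 7/2, 4*sqrt(5)}, Interval(-83/9, 6/7))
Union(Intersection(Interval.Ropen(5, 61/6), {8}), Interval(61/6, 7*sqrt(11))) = Union({8}, Interval(61/6, 7*sqrt(11)))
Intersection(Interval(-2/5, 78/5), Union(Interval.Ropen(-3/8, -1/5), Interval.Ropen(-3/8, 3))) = Interval.Ropen(-3/8, 3)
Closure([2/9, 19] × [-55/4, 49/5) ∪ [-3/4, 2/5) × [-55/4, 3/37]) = ([-3/4, 2/5] × {-55/4}) ∪ ([-3/4, 2/5) × [-55/4, 3/37]) ∪ ([2/9, 19] × [-55/4, 49/5])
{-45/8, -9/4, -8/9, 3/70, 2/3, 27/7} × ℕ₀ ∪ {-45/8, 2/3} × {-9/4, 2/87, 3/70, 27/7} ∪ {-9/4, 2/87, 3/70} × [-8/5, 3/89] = ({-45/8, 2/3} × {-9/4, 2/87, 3/70, 27/7}) ∪ ({-45/8, -9/4, -8/9, 3/70, 2/3, 27/7} × ℕ₀) ∪ ({-9/4, 2/87, 3/70} × [-8/5, 3/89])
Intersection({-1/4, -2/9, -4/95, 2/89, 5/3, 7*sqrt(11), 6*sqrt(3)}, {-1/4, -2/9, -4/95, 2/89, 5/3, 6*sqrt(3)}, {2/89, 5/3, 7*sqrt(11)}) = {2/89, 5/3}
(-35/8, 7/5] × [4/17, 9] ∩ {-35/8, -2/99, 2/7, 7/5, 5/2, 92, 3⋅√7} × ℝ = {-2/99, 2/7, 7/5} × [4/17, 9]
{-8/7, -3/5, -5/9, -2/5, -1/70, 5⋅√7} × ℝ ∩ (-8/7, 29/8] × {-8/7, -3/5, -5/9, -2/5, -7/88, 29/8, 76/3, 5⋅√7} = {-3/5, -5/9, -2/5, -1/70} × {-8/7, -3/5, -5/9, -2/5, -7/88, 29/8, 76/3, 5⋅√7}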